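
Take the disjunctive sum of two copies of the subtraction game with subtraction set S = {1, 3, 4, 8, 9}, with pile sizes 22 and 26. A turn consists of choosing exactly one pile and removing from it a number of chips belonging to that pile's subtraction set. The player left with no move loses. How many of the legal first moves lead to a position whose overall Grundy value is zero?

All piles use S = {1, 3, 4, 8, 9}:
G(0) = 0
G(1) = mex{0} = 1
G(2) = mex{1} = 0
G(3) = mex{0,0} = 1
G(4) = mex{1,1,0} = 2
G(5) = mex{2,0,1} = 3
G(6) = mex{3,1,0} = 2
G(7) = mex{2,2,1} = 0
G(8) = mex{0,3,2,0} = 1
G(9) = mex{1,2,3,1,0} = 4
G(10) = mex{4,0,2,0,1} = 3
G(11) = mex{3,1,0,1,0} = 2
G(12) = mex{2,4,1,2,1} = 0
G(13) = mex{0,3,4,3,2} = 1
G(14) = mex{1,2,3,2,3} = 0
G(15) = mex{0,0,2,0,2} = 1
G(16) = mex{1,1,0,1,0} = 2
G(17) = mex{2,0,1,4,1} = 3
G(18) = mex{3,1,0,3,4} = 2
G(19) = mex{2,2,1,2,3} = 0
G(20) = mex{0,3,2,0,2} = 1
G(21) = mex{1,2,3,1,0} = 4
G(22) = mex{4,0,2,0,1} = 3
G(23) = mex{3,1,0,1,0} = 2
G(24) = mex{2,4,1,2,1} = 0
G(25) = mex{0,3,4,3,2} = 1
G(26) = mex{1,2,3,2,3} = 0
Pile A: G(22) = 3.
Pile B: G(26) = 0.
Combined Grundy value = 3 ⊕ 0 = 3.
A winning move leaves total XOR = 0, i.e. changes one component's Grundy value g to g ⊕ X where X is the current total.
Pile A: need g' = 3⊕3 = 0. Options: 22−1→G=4, 22−3→G=0, 22−4→G=2, 22−8→G=0, 22−9→G=1. Hits: 2.
Pile B: need g' = 0⊕3 = 3. Options: 26−1→G=1, 26−3→G=2, 26−4→G=3, 26−8→G=2, 26−9→G=3. Hits: 2.

4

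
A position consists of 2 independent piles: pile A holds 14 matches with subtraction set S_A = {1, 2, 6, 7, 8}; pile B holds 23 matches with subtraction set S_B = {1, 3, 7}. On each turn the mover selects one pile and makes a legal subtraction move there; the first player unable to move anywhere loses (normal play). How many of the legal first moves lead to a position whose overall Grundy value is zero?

1

Pile A, S = {1, 2, 6, 7, 8}:
n :  0  1  2  3  4  5  6  7  8  9 10 11 12 13 14
G :  0  1  2  0  1  2  3  4  5  3  4  5  0  1  2
G_A(14) = 2.
Pile B, S = {1, 3, 7}:
n :  0  1  2  3  4  5  6  7  8  9 10 11 12 13 14 15 16 17 18 19 20 21 22 23
G :  0  1  0  1  0  1  0  1  0  1  0  1  0  1  0  1  0  1  0  1  0  1  0  1
G_B(23) = 1.
Combined Grundy value = 2 ⊕ 1 = 3.
A winning move leaves total XOR = 0, i.e. changes one component's Grundy value g to g ⊕ X where X is the current total.
Pile A: need g' = 2⊕3 = 1. Options: 14−1→G=1, 14−2→G=0, 14−6→G=5, 14−7→G=4, 14−8→G=3. Hits: 1.
Pile B: need g' = 1⊕3 = 2. Options: 23−1→G=0, 23−3→G=0, 23−7→G=0. Hits: 0.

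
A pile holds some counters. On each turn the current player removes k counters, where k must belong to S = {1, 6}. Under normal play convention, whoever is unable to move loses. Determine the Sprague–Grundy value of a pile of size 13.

G(0) = 0
G(1) = mex{0} = 1
G(2) = mex{1} = 0
G(3) = mex{0} = 1
G(4) = mex{1} = 0
G(5) = mex{0} = 1
G(6) = mex{1,0} = 2
G(7) = mex{2,1} = 0
G(8) = mex{0,0} = 1
G(9) = mex{1,1} = 0
G(10) = mex{0,0} = 1
G(11) = mex{1,1} = 0
G(12) = mex{0,2} = 1
G(13) = mex{1,0} = 2

2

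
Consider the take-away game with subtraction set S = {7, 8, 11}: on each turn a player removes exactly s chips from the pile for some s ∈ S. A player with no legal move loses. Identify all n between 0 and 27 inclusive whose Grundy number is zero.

0, 1, 2, 3, 4, 5, 6, 18, 19, 20, 21, 22, 23, 24

n :  0  1  2  3  4  5  6  7  8  9 10 11 12 13 14 15 16 17 18 19 20 21 22 23 24 25 26 27
G :  0  0  0  0  0  0  0  1  1  1  1  1  1  1  2  2  2  2  0  0  0  0  0  0  0  1  1  1
P-positions are exactly the n with G(n) = 0.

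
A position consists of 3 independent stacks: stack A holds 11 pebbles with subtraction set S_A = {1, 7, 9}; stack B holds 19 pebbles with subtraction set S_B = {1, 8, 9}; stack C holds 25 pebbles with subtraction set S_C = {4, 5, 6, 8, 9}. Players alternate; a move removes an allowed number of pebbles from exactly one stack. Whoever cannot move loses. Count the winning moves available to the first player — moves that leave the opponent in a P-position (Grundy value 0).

2

Stack A, S = {1, 7, 9}:
G(0) = 0
G(1) = mex{0} = 1
G(2) = mex{1} = 0
G(3) = mex{0} = 1
G(4) = mex{1} = 0
G(5) = mex{0} = 1
G(6) = mex{1} = 0
G(7) = mex{0,0} = 1
G(8) = mex{1,1} = 0
G(9) = mex{0,0,0} = 1
G(10) = mex{1,1,1} = 0
G(11) = mex{0,0,0} = 1
G_A(11) = 1.
Stack B, S = {1, 8, 9}:
G(0) = 0
G(1) = mex{0} = 1
G(2) = mex{1} = 0
G(3) = mex{0} = 1
G(4) = mex{1} = 0
G(5) = mex{0} = 1
G(6) = mex{1} = 0
G(7) = mex{0} = 1
G(8) = mex{1,0} = 2
G(9) = mex{2,1,0} = 3
G(10) = mex{3,0,1} = 2
G(11) = mex{2,1,0} = 3
G(12) = mex{3,0,1} = 2
G(13) = mex{2,1,0} = 3
G(14) = mex{3,0,1} = 2
G(15) = mex{2,1,0} = 3
G(16) = mex{3,2,1} = 0
G(17) = mex{0,3,2} = 1
G(18) = mex{1,2,3} = 0
G(19) = mex{0,3,2} = 1
G_B(19) = 1.
Stack C, S = {4, 5, 6, 8, 9}:
n :  0  1  2  3  4  5  6  7  8  9 10 11 12 13 14 15 16 17 18 19 20 21 22 23 24 25
G :  0  0  0  0  1  1  1  1  2  2  2  2  3  0  0  0  0  1  1  1  1  2  2  2  2  3
G_C(25) = 3.
Combined Grundy value = 1 ⊕ 1 ⊕ 3 = 3.
A winning move leaves total XOR = 0, i.e. changes one component's Grundy value g to g ⊕ X where X is the current total.
Stack A: need g' = 1⊕3 = 2. Options: 11−1→G=0, 11−7→G=0, 11−9→G=0. Hits: 0.
Stack B: need g' = 1⊕3 = 2. Options: 19−1→G=0, 19−8→G=3, 19−9→G=2. Hits: 1.
Stack C: need g' = 3⊕3 = 0. Options: 25−4→G=2, 25−5→G=1, 25−6→G=1, 25−8→G=1, 25−9→G=0. Hits: 1.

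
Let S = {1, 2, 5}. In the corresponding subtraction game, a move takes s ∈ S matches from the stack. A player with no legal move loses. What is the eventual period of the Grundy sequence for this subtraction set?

n :  0  1  2  3  4  5  6  7  8  9 10 11 12 13 14
G :  0  1  2  0  1  2  0  1  2  0  1  2  0  1  2
G(n+3) = G(n) holds for n = 0,…,4 (a full window of length max(S) = 5), so the sequence is purely periodic with period 3.

3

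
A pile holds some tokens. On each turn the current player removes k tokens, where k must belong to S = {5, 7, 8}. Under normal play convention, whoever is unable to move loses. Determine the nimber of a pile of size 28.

n :  0  1  2  3  4  5  6  7  8  9 10 11 12 13 14 15 16 17 18 19 20 21 22 23 24 25 26 27 28
G :  0  0  0  0  0  1  1  1  1  1  2  2  2  0  0  0  0  0  1  1  1  1  1  2  2  2  0  0  0

0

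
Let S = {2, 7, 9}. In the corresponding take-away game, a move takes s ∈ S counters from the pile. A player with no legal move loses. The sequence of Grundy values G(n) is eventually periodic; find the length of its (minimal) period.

n :  0  1  2  3  4  5  6  7  8  9 10 11 12 13 14 15 16 17 18 19 20 21 22 23 24 25 26 27 28 29 30 31
G :  0  0  1  1  0  0  1  1  2  2  3  3  2  2  3  0  0  1  1  0  0  1  1  2  2  3  3  2  2  3  0  0
G(n+15) = G(n) holds for n = 0,…,8 (a full window of length max(S) = 9), so the sequence is purely periodic with period 15.

15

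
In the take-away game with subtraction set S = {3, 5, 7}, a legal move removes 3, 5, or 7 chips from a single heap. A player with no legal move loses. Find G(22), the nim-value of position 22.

G(0) = 0
G(1) = mex{} = 0
G(2) = mex{} = 0
G(3) = mex{0} = 1
G(4) = mex{0} = 1
G(5) = mex{0,0} = 1
G(6) = mex{1,0} = 2
G(7) = mex{1,0,0} = 2
G(8) = mex{1,1,0} = 2
G(9) = mex{2,1,0} = 3
G(10) = mex{2,1,1} = 0
G(11) = mex{2,2,1} = 0
G(12) = mex{3,2,1} = 0
G(13) = mex{0,2,2} = 1
G(14) = mex{0,3,2} = 1
G(15) = mex{0,0,2} = 1
G(16) = mex{1,0,3} = 2
G(17) = mex{1,0,0} = 2
G(18) = mex{1,1,0} = 2
G(19) = mex{2,1,0} = 3
G(20) = mex{2,1,1} = 0
G(21) = mex{2,2,1} = 0
G(22) = mex{3,2,1} = 0

0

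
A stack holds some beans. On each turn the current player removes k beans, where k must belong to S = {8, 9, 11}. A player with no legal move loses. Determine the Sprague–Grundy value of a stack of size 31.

G(0) = 0
G(1) = mex{} = 0
G(2) = mex{} = 0
G(3) = mex{} = 0
G(4) = mex{} = 0
G(5) = mex{} = 0
G(6) = mex{} = 0
G(7) = mex{} = 0
G(8) = mex{0} = 1
G(9) = mex{0,0} = 1
G(10) = mex{0,0} = 1
G(11) = mex{0,0,0} = 1
G(12) = mex{0,0,0} = 1
G(13) = mex{0,0,0} = 1
G(14) = mex{0,0,0} = 1
G(15) = mex{0,0,0} = 1
G(16) = mex{1,0,0} = 2
G(17) = mex{1,1,0} = 2
G(18) = mex{1,1,0} = 2
G(19) = mex{1,1,1} = 0
G(20) = mex{1,1,1} = 0
G(21) = mex{1,1,1} = 0
G(22) = mex{1,1,1} = 0
G(23) = mex{1,1,1} = 0
G(24) = mex{2,1,1} = 0
G(25) = mex{2,2,1} = 0
G(26) = mex{2,2,1} = 0
G(27) = mex{0,2,2} = 1
G(28) = mex{0,0,2} = 1
G(29) = mex{0,0,2} = 1
G(30) = mex{0,0,0} = 1
G(31) = mex{0,0,0} = 1

1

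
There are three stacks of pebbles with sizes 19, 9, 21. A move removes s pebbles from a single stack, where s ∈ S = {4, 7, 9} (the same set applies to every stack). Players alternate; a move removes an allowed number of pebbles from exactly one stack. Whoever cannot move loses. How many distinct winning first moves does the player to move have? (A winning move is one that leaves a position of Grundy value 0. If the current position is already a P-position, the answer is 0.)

2

All stacks use S = {4, 7, 9}:
G(0) = 0
G(1) = mex{} = 0
G(2) = mex{} = 0
G(3) = mex{} = 0
G(4) = mex{0} = 1
G(5) = mex{0} = 1
G(6) = mex{0} = 1
G(7) = mex{0,0} = 1
G(8) = mex{1,0} = 2
G(9) = mex{1,0,0} = 2
G(10) = mex{1,0,0} = 2
G(11) = mex{1,1,0} = 2
G(12) = mex{2,1,0} = 3
G(13) = mex{2,1,1} = 0
G(14) = mex{2,1,1} = 0
G(15) = mex{2,2,1} = 0
G(16) = mex{3,2,1} = 0
G(17) = mex{0,2,2} = 1
G(18) = mex{0,2,2} = 1
G(19) = mex{0,3,2} = 1
G(20) = mex{0,0,2} = 1
G(21) = mex{1,0,3} = 2
Stack A: G(19) = 1.
Stack B: G(9) = 2.
Stack C: G(21) = 2.
Combined Grundy value = 1 ⊕ 2 ⊕ 2 = 1.
A winning move leaves total XOR = 0, i.e. changes one component's Grundy value g to g ⊕ X where X is the current total.
Stack A: need g' = 1⊕1 = 0. Options: 19−4→G=0, 19−7→G=3, 19−9→G=2. Hits: 1.
Stack B: need g' = 2⊕1 = 3. Options: 9−4→G=1, 9−7→G=0, 9−9→G=0. Hits: 0.
Stack C: need g' = 2⊕1 = 3. Options: 21−4→G=1, 21−7→G=0, 21−9→G=3. Hits: 1.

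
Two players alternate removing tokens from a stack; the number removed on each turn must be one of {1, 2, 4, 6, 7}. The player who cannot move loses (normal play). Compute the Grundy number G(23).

4

n :  0  1  2  3  4  5  6  7  8  9 10 11 12 13 14 15 16 17 18 19 20 21 22 23
G :  0  1  2  0  1  2  3  4  0  1  2  0  1  2  3  4  0  1  2  0  1  2  3  4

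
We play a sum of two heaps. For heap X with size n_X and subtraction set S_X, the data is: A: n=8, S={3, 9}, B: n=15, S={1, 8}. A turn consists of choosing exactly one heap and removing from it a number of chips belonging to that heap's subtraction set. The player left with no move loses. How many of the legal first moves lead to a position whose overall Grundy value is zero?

Heap A, S = {3, 9}:
G(0) = 0
G(1) = mex{} = 0
G(2) = mex{} = 0
G(3) = mex{0} = 1
G(4) = mex{0} = 1
G(5) = mex{0} = 1
G(6) = mex{1} = 0
G(7) = mex{1} = 0
G(8) = mex{1} = 0
G_A(8) = 0.
Heap B, S = {1, 8}:
n :  0  1  2  3  4  5  6  7  8  9 10 11 12 13 14 15
G :  0  1  0  1  0  1  0  1  2  0  1  0  1  0  1  0
G_B(15) = 0.
Combined Grundy value = 0 ⊕ 0 = 0.
A winning move leaves total XOR = 0, i.e. changes one component's Grundy value g to g ⊕ X where X is the current total.
Heap A: target g' = 0⊕0 = 0, but every legal move changes the Grundy value (mex property), so 0 moves.
Heap B: target g' = 0⊕0 = 0, but every legal move changes the Grundy value (mex property), so 0 moves.

0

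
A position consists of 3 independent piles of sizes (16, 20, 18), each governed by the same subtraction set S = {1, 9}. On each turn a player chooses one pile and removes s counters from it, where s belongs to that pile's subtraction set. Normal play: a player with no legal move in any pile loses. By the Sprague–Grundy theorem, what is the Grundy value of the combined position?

All piles use S = {1, 9}:
n :  0  1  2  3  4  5  6  7  8  9 10 11 12 13 14 15 16 17 18 19 20
G :  0  1  0  1  0  1  0  1  0  1  0  1  0  1  0  1  0  1  0  1  0
Pile A: G(16) = 0.
Pile B: G(20) = 0.
Pile C: G(18) = 0.
Combined Grundy value = 0 ⊕ 0 ⊕ 0 = 0.

0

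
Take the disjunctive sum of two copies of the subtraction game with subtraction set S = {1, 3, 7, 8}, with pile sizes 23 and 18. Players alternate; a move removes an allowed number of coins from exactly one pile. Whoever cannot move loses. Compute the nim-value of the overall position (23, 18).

3

All piles use S = {1, 3, 7, 8}:
n :  0  1  2  3  4  5  6  7  8  9 10 11 12 13 14 15 16 17 18 19 20 21 22 23
G :  0  1  0  1  0  1  0  1  2  3  2  3  2  3  2  0  1  0  1  0  1  0  1  2
Pile A: G(23) = 2.
Pile B: G(18) = 1.
Combined Grundy value = 2 ⊕ 1 = 3.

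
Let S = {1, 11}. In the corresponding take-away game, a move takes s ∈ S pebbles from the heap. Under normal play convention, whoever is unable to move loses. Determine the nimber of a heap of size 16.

0

n :  0  1  2  3  4  5  6  7  8  9 10 11 12 13 14 15 16
G :  0  1  0  1  0  1  0  1  0  1  0  1  0  1  0  1  0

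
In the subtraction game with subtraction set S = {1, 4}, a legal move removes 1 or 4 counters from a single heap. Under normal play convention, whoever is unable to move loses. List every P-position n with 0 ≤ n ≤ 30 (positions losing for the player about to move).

n :  0  1  2  3  4  5  6  7  8  9 10 11 12 13 14 15 16 17 18 19 20 21 22 23 24 25 26 27 28 29 30
G :  0  1  0  1  2  0  1  0  1  2  0  1  0  1  2  0  1  0  1  2  0  1  0  1  2  0  1  0  1  2  0
P-positions are exactly the n with G(n) = 0.

0, 2, 5, 7, 10, 12, 15, 17, 20, 22, 25, 27, 30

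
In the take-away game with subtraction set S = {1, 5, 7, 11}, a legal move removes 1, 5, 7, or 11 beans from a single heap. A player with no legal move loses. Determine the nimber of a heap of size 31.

1

G(0) = 0
G(1) = mex{0} = 1
G(2) = mex{1} = 0
G(3) = mex{0} = 1
G(4) = mex{1} = 0
G(5) = mex{0,0} = 1
G(6) = mex{1,1} = 0
G(7) = mex{0,0,0} = 1
G(8) = mex{1,1,1} = 0
G(9) = mex{0,0,0} = 1
G(10) = mex{1,1,1} = 0
G(11) = mex{0,0,0,0} = 1
G(12) = mex{1,1,1,1} = 0
G(13) = mex{0,0,0,0} = 1
G(14) = mex{1,1,1,1} = 0
G(15) = mex{0,0,0,0} = 1
G(16) = mex{1,1,1,1} = 0
G(17) = mex{0,0,0,0} = 1
G(18) = mex{1,1,1,1} = 0
G(19) = mex{0,0,0,0} = 1
G(20) = mex{1,1,1,1} = 0
G(21) = mex{0,0,0,0} = 1
G(22) = mex{1,1,1,1} = 0
G(23) = mex{0,0,0,0} = 1
G(24) = mex{1,1,1,1} = 0
G(25) = mex{0,0,0,0} = 1
G(26) = mex{1,1,1,1} = 0
G(27) = mex{0,0,0,0} = 1
G(28) = mex{1,1,1,1} = 0
G(29) = mex{0,0,0,0} = 1
G(30) = mex{1,1,1,1} = 0
G(31) = mex{0,0,0,0} = 1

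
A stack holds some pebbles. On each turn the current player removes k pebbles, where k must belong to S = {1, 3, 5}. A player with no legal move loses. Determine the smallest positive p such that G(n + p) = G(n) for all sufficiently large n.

2

G(0) = 0
G(1) = mex{0} = 1
G(2) = mex{1} = 0
G(3) = mex{0,0} = 1
G(4) = mex{1,1} = 0
G(5) = mex{0,0,0} = 1
G(6) = mex{1,1,1} = 0
G(7) = mex{0,0,0} = 1
G(8) = mex{1,1,1} = 0
G(9) = mex{0,0,0} = 1
G(10) = mex{1,1,1} = 0
G(11) = mex{0,0,0} = 1
G(12) = mex{1,1,1} = 0
G(13) = mex{0,0,0} = 1
G(14) = mex{1,1,1} = 0
G(n+2) = G(n) holds for n = 0,…,4 (a full window of length max(S) = 5), so the sequence is purely periodic with period 2.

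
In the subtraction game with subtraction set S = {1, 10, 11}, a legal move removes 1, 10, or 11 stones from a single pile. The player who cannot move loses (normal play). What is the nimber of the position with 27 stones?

n :  0  1  2  3  4  5  6  7  8  9 10 11 12 13 14 15 16 17 18 19 20 21 22 23 24 25 26 27
G :  0  1  0  1  0  1  0  1  0  1  2  3  2  3  2  3  2  3  2  3  0  1  0  1  0  1  0  1

1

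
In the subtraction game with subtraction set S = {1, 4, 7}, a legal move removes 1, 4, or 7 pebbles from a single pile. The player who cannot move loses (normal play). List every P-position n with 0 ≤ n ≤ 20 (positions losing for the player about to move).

0, 2, 5, 8, 10, 13, 16, 18

n :  0  1  2  3  4  5  6  7  8  9 10 11 12 13 14 15 16 17 18 19 20
G :  0  1  0  1  2  0  1  2  0  1  0  1  2  0  1  2  0  1  0  1  2
P-positions are exactly the n with G(n) = 0.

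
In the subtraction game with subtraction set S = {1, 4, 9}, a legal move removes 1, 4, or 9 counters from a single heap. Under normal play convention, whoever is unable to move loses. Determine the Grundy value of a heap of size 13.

G(0) = 0
G(1) = mex{0} = 1
G(2) = mex{1} = 0
G(3) = mex{0} = 1
G(4) = mex{1,0} = 2
G(5) = mex{2,1} = 0
G(6) = mex{0,0} = 1
G(7) = mex{1,1} = 0
G(8) = mex{0,2} = 1
G(9) = mex{1,0,0} = 2
G(10) = mex{2,1,1} = 0
G(11) = mex{0,0,0} = 1
G(12) = mex{1,1,1} = 0
G(13) = mex{0,2,2} = 1

1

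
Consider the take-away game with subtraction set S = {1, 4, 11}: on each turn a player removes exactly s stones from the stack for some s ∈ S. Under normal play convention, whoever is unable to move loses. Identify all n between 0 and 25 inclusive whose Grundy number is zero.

0, 2, 5, 7, 10, 12, 15, 17, 20, 22, 25

n :  0  1  2  3  4  5  6  7  8  9 10 11 12 13 14 15 16 17 18 19 20 21 22 23 24 25
G :  0  1  0  1  2  0  1  0  1  2  0  1  0  1  2  0  1  0  1  2  0  1  0  1  2  0
P-positions are exactly the n with G(n) = 0.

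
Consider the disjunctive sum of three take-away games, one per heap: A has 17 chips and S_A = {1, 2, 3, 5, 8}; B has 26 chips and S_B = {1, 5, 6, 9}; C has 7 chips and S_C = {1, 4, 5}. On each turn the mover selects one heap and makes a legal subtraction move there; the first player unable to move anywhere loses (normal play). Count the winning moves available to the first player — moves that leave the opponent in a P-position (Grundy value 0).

Heap A, S = {1, 2, 3, 5, 8}:
n :  0  1  2  3  4  5  6  7  8  9 10 11 12 13 14 15 16 17
G :  0  1  2  3  0  1  2  3  4  5  0  1  2  3  0  1  2  3
G_A(17) = 3.
Heap B, S = {1, 5, 6, 9}:
G(0) = 0
G(1) = mex{0} = 1
G(2) = mex{1} = 0
G(3) = mex{0} = 1
G(4) = mex{1} = 0
G(5) = mex{0,0} = 1
G(6) = mex{1,1,0} = 2
G(7) = mex{2,0,1} = 3
G(8) = mex{3,1,0} = 2
G(9) = mex{2,0,1,0} = 3
G(10) = mex{3,1,0,1} = 2
G(11) = mex{2,2,1,0} = 3
G(12) = mex{3,3,2,1} = 0
G(13) = mex{0,2,3,0} = 1
G(14) = mex{1,3,2,1} = 0
G(15) = mex{0,2,3,2} = 1
G(16) = mex{1,3,2,3} = 0
G(17) = mex{0,0,3,2} = 1
G(18) = mex{1,1,0,3} = 2
G(19) = mex{2,0,1,2} = 3
G(20) = mex{3,1,0,3} = 2
G(21) = mex{2,0,1,0} = 3
G(22) = mex{3,1,0,1} = 2
G(23) = mex{2,2,1,0} = 3
G(24) = mex{3,3,2,1} = 0
G(25) = mex{0,2,3,0} = 1
G(26) = mex{1,3,2,1} = 0
G_B(26) = 0.
Heap C, S = {1, 4, 5}:
G(0) = 0
G(1) = mex{0} = 1
G(2) = mex{1} = 0
G(3) = mex{0} = 1
G(4) = mex{1,0} = 2
G(5) = mex{2,1,0} = 3
G(6) = mex{3,0,1} = 2
G(7) = mex{2,1,0} = 3
G_C(7) = 3.
Combined Grundy value = 3 ⊕ 0 ⊕ 3 = 0.
A winning move leaves total XOR = 0, i.e. changes one component's Grundy value g to g ⊕ X where X is the current total.
Heap A: target g' = 3⊕0 = 3, but every legal move changes the Grundy value (mex property), so 0 moves.
Heap B: target g' = 0⊕0 = 0, but every legal move changes the Grundy value (mex property), so 0 moves.
Heap C: target g' = 3⊕0 = 3, but every legal move changes the Grundy value (mex property), so 0 moves.

0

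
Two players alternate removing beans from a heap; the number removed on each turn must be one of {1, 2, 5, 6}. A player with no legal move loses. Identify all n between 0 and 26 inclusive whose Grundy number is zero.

0, 3, 7, 10, 14, 17, 21, 24

G(0) = 0
G(1) = mex{0} = 1
G(2) = mex{1,0} = 2
G(3) = mex{2,1} = 0
G(4) = mex{0,2} = 1
G(5) = mex{1,0,0} = 2
G(6) = mex{2,1,1,0} = 3
G(7) = mex{3,2,2,1} = 0
G(8) = mex{0,3,0,2} = 1
G(9) = mex{1,0,1,0} = 2
G(10) = mex{2,1,2,1} = 0
G(11) = mex{0,2,3,2} = 1
G(12) = mex{1,0,0,3} = 2
G(13) = mex{2,1,1,0} = 3
G(14) = mex{3,2,2,1} = 0
G(15) = mex{0,3,0,2} = 1
G(16) = mex{1,0,1,0} = 2
G(17) = mex{2,1,2,1} = 0
G(18) = mex{0,2,3,2} = 1
G(19) = mex{1,0,0,3} = 2
G(20) = mex{2,1,1,0} = 3
G(21) = mex{3,2,2,1} = 0
G(22) = mex{0,3,0,2} = 1
G(23) = mex{1,0,1,0} = 2
G(24) = mex{2,1,2,1} = 0
G(25) = mex{0,2,3,2} = 1
G(26) = mex{1,0,0,3} = 2
P-positions are exactly the n with G(n) = 0.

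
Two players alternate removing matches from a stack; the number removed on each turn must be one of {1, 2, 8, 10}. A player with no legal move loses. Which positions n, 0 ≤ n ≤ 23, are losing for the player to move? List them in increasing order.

n :  0  1  2  3  4  5  6  7  8  9 10 11 12 13 14 15 16 17 18 19 20 21 22 23
G :  0  1  2  0  1  2  0  1  2  0  1  2  0  1  2  0  1  2  0  1  2  0  1  2
P-positions are exactly the n with G(n) = 0.

0, 3, 6, 9, 12, 15, 18, 21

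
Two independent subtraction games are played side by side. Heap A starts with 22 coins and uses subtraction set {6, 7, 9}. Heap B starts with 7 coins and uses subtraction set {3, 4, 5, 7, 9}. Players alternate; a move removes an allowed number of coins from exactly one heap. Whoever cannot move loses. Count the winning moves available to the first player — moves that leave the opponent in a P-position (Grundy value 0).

Heap A, S = {6, 7, 9}:
G(0) = 0
G(1) = mex{} = 0
G(2) = mex{} = 0
G(3) = mex{} = 0
G(4) = mex{} = 0
G(5) = mex{} = 0
G(6) = mex{0} = 1
G(7) = mex{0,0} = 1
G(8) = mex{0,0} = 1
G(9) = mex{0,0,0} = 1
G(10) = mex{0,0,0} = 1
G(11) = mex{0,0,0} = 1
G(12) = mex{1,0,0} = 2
G(13) = mex{1,1,0} = 2
G(14) = mex{1,1,0} = 2
G(15) = mex{1,1,1} = 0
G(16) = mex{1,1,1} = 0
G(17) = mex{1,1,1} = 0
G(18) = mex{2,1,1} = 0
G(19) = mex{2,2,1} = 0
G(20) = mex{2,2,1} = 0
G(21) = mex{0,2,2} = 1
G(22) = mex{0,0,2} = 1
G_A(22) = 1.
Heap B, S = {3, 4, 5, 7, 9}:
n : 0 1 2 3 4 5 6 7
G : 0 0 0 1 1 1 2 2
G_B(7) = 2.
Combined Grundy value = 1 ⊕ 2 = 3.
A winning move leaves total XOR = 0, i.e. changes one component's Grundy value g to g ⊕ X where X is the current total.
Heap A: need g' = 1⊕3 = 2. Options: 22−6→G=0, 22−7→G=0, 22−9→G=2. Hits: 1.
Heap B: need g' = 2⊕3 = 1. Options: 7−3→G=1, 7−4→G=1, 7−5→G=0, 7−7→G=0. Hits: 2.

3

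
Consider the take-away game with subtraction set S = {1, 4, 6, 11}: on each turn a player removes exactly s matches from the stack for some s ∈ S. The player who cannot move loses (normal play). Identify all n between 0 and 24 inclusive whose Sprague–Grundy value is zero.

0, 2, 5, 7, 10, 12, 15, 17, 20, 22

G(0) = 0
G(1) = mex{0} = 1
G(2) = mex{1} = 0
G(3) = mex{0} = 1
G(4) = mex{1,0} = 2
G(5) = mex{2,1} = 0
G(6) = mex{0,0,0} = 1
G(7) = mex{1,1,1} = 0
G(8) = mex{0,2,0} = 1
G(9) = mex{1,0,1} = 2
G(10) = mex{2,1,2} = 0
G(11) = mex{0,0,0,0} = 1
G(12) = mex{1,1,1,1} = 0
G(13) = mex{0,2,0,0} = 1
G(14) = mex{1,0,1,1} = 2
G(15) = mex{2,1,2,2} = 0
G(16) = mex{0,0,0,0} = 1
G(17) = mex{1,1,1,1} = 0
G(18) = mex{0,2,0,0} = 1
G(19) = mex{1,0,1,1} = 2
G(20) = mex{2,1,2,2} = 0
G(21) = mex{0,0,0,0} = 1
G(22) = mex{1,1,1,1} = 0
G(23) = mex{0,2,0,0} = 1
G(24) = mex{1,0,1,1} = 2
P-positions are exactly the n with G(n) = 0.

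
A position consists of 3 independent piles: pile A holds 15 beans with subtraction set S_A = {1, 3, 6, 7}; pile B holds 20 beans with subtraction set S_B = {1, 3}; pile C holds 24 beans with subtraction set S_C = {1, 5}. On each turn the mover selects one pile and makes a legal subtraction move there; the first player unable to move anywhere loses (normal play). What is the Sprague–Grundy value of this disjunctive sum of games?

1

Pile A, S = {1, 3, 6, 7}:
G(0) = 0
G(1) = mex{0} = 1
G(2) = mex{1} = 0
G(3) = mex{0,0} = 1
G(4) = mex{1,1} = 0
G(5) = mex{0,0} = 1
G(6) = mex{1,1,0} = 2
G(7) = mex{2,0,1,0} = 3
G(8) = mex{3,1,0,1} = 2
G(9) = mex{2,2,1,0} = 3
G(10) = mex{3,3,0,1} = 2
G(11) = mex{2,2,1,0} = 3
G(12) = mex{3,3,2,1} = 0
G(13) = mex{0,2,3,2} = 1
G(14) = mex{1,3,2,3} = 0
G(15) = mex{0,0,3,2} = 1
G_A(15) = 1.
Pile B, S = {1, 3}:
n :  0  1  2  3  4  5  6  7  8  9 10 11 12 13 14 15 16 17 18 19 20
G :  0  1  0  1  0  1  0  1  0  1  0  1  0  1  0  1  0  1  0  1  0
G_B(20) = 0.
Pile C, S = {1, 5}:
n :  0  1  2  3  4  5  6  7  8  9 10 11 12 13 14 15 16 17 18 19 20 21 22 23 24
G :  0  1  0  1  0  1  0  1  0  1  0  1  0  1  0  1  0  1  0  1  0  1  0  1  0
G_C(24) = 0.
Combined Grundy value = 1 ⊕ 0 ⊕ 0 = 1.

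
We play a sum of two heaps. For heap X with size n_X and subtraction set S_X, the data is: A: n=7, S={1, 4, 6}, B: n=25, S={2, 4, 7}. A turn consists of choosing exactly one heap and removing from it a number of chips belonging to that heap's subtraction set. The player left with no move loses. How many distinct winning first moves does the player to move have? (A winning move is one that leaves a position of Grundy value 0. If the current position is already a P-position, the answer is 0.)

2

Heap A, S = {1, 4, 6}:
G(0) = 0
G(1) = mex{0} = 1
G(2) = mex{1} = 0
G(3) = mex{0} = 1
G(4) = mex{1,0} = 2
G(5) = mex{2,1} = 0
G(6) = mex{0,0,0} = 1
G(7) = mex{1,1,1} = 0
G_A(7) = 0.
Heap B, S = {2, 4, 7}:
n :  0  1  2  3  4  5  6  7  8  9 10 11 12 13 14 15 16 17 18 19 20 21 22 23 24 25
G :  0  0  1  1  2  2  0  3  1  0  2  1  0  2  1  0  2  1  0  2  1  0  2  1  0  2
G_B(25) = 2.
Combined Grundy value = 0 ⊕ 2 = 2.
A winning move leaves total XOR = 0, i.e. changes one component's Grundy value g to g ⊕ X where X is the current total.
Heap A: need g' = 0⊕2 = 2. Options: 7−1→G=1, 7−4→G=1, 7−6→G=1. Hits: 0.
Heap B: need g' = 2⊕2 = 0. Options: 25−2→G=1, 25−4→G=0, 25−7→G=0. Hits: 2.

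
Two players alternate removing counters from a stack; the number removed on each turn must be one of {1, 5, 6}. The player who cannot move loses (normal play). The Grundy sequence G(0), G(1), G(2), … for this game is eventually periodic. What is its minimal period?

n :  0  1  2  3  4  5  6  7  8  9 10 11 12 13 14 15 16 17 18 19 20 21 22 23
G :  0  1  0  1  0  1  2  3  2  3  2  0  1  0  1  0  1  2  3  2  3  2  0  1
G(n+11) = G(n) holds for n = 0,…,5 (a full window of length max(S) = 6), so the sequence is purely periodic with period 11.

11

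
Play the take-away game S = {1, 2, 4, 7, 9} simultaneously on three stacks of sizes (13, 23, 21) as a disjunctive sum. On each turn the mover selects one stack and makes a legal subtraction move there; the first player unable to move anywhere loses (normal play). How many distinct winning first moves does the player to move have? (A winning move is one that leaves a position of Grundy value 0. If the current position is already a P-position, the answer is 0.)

All stacks use S = {1, 2, 4, 7, 9}:
G(0) = 0
G(1) = mex{0} = 1
G(2) = mex{1,0} = 2
G(3) = mex{2,1} = 0
G(4) = mex{0,2,0} = 1
G(5) = mex{1,0,1} = 2
G(6) = mex{2,1,2} = 0
G(7) = mex{0,2,0,0} = 1
G(8) = mex{1,0,1,1} = 2
G(9) = mex{2,1,2,2,0} = 3
G(10) = mex{3,2,0,0,1} = 4
G(11) = mex{4,3,1,1,2} = 0
G(12) = mex{0,4,2,2,0} = 1
G(13) = mex{1,0,3,0,1} = 2
G(14) = mex{2,1,4,1,2} = 0
G(15) = mex{0,2,0,2,0} = 1
G(16) = mex{1,0,1,3,1} = 2
G(17) = mex{2,1,2,4,2} = 0
G(18) = mex{0,2,0,0,3} = 1
G(19) = mex{1,0,1,1,4} = 2
G(20) = mex{2,1,2,2,0} = 3
G(21) = mex{3,2,0,0,1} = 4
G(22) = mex{4,3,1,1,2} = 0
G(23) = mex{0,4,2,2,0} = 1
Stack A: G(13) = 2.
Stack B: G(23) = 1.
Stack C: G(21) = 4.
Combined Grundy value = 2 ⊕ 1 ⊕ 4 = 7.
A winning move leaves total XOR = 0, i.e. changes one component's Grundy value g to g ⊕ X where X is the current total.
Stack A: need g' = 2⊕7 = 5. Options: 13−1→G=1, 13−2→G=0, 13−4→G=3, 13−7→G=0, 13−9→G=1. Hits: 0.
Stack B: need g' = 1⊕7 = 6. Options: 23−1→G=0, 23−2→G=4, 23−4→G=2, 23−7→G=2, 23−9→G=0. Hits: 0.
Stack C: need g' = 4⊕7 = 3. Options: 21−1→G=3, 21−2→G=2, 21−4→G=0, 21−7→G=0, 21−9→G=1. Hits: 1.

1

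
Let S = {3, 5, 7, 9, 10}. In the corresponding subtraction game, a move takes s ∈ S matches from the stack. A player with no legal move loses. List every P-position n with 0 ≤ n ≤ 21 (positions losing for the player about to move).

0, 1, 2, 13, 14, 15

n :  0  1  2  3  4  5  6  7  8  9 10 11 12 13 14 15 16 17 18 19 20 21
G :  0  0  0  1  1  1  2  2  2  3  3  3  4  0  0  0  1  1  1  2  2  2
P-positions are exactly the n with G(n) = 0.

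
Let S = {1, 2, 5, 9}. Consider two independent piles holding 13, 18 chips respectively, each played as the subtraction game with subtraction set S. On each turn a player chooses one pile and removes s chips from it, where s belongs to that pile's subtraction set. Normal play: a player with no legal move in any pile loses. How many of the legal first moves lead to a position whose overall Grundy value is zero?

4

All piles use S = {1, 2, 5, 9}:
n :  0  1  2  3  4  5  6  7  8  9 10 11 12 13 14 15 16 17 18
G :  0  1  2  0  1  2  0  1  2  3  0  1  2  0  1  2  0  1  2
Pile A: G(13) = 0.
Pile B: G(18) = 2.
Combined Grundy value = 0 ⊕ 2 = 2.
A winning move leaves total XOR = 0, i.e. changes one component's Grundy value g to g ⊕ X where X is the current total.
Pile A: need g' = 0⊕2 = 2. Options: 13−1→G=2, 13−2→G=1, 13−5→G=2, 13−9→G=1. Hits: 2.
Pile B: need g' = 2⊕2 = 0. Options: 18−1→G=1, 18−2→G=0, 18−5→G=0, 18−9→G=3. Hits: 2.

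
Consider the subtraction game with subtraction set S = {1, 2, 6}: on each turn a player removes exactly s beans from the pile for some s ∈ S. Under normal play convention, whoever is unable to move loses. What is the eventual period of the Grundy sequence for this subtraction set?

n :  0  1  2  3  4  5  6  7  8  9 10 11 12 13 14 15
G :  0  1  2  0  1  2  3  0  1  2  0  1  2  3  0  1
G(n+7) = G(n) holds for n = 0,…,5 (a full window of length max(S) = 6), so the sequence is purely periodic with period 7.

7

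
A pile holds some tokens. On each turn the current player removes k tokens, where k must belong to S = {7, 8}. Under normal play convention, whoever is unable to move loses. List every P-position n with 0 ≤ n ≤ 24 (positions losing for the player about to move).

0, 1, 2, 3, 4, 5, 6, 15, 16, 17, 18, 19, 20, 21

G(0) = 0
G(1) = mex{} = 0
G(2) = mex{} = 0
G(3) = mex{} = 0
G(4) = mex{} = 0
G(5) = mex{} = 0
G(6) = mex{} = 0
G(7) = mex{0} = 1
G(8) = mex{0,0} = 1
G(9) = mex{0,0} = 1
G(10) = mex{0,0} = 1
G(11) = mex{0,0} = 1
G(12) = mex{0,0} = 1
G(13) = mex{0,0} = 1
G(14) = mex{1,0} = 2
G(15) = mex{1,1} = 0
G(16) = mex{1,1} = 0
G(17) = mex{1,1} = 0
G(18) = mex{1,1} = 0
G(19) = mex{1,1} = 0
G(20) = mex{1,1} = 0
G(21) = mex{2,1} = 0
G(22) = mex{0,2} = 1
G(23) = mex{0,0} = 1
G(24) = mex{0,0} = 1
P-positions are exactly the n with G(n) = 0.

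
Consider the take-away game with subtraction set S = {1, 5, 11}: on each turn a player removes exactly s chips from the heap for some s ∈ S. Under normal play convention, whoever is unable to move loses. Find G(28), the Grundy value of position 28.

G(0) = 0
G(1) = mex{0} = 1
G(2) = mex{1} = 0
G(3) = mex{0} = 1
G(4) = mex{1} = 0
G(5) = mex{0,0} = 1
G(6) = mex{1,1} = 0
G(7) = mex{0,0} = 1
G(8) = mex{1,1} = 0
G(9) = mex{0,0} = 1
G(10) = mex{1,1} = 0
G(11) = mex{0,0,0} = 1
G(12) = mex{1,1,1} = 0
G(13) = mex{0,0,0} = 1
G(14) = mex{1,1,1} = 0
G(15) = mex{0,0,0} = 1
G(16) = mex{1,1,1} = 0
G(17) = mex{0,0,0} = 1
G(18) = mex{1,1,1} = 0
G(19) = mex{0,0,0} = 1
G(20) = mex{1,1,1} = 0
G(21) = mex{0,0,0} = 1
G(22) = mex{1,1,1} = 0
G(23) = mex{0,0,0} = 1
G(24) = mex{1,1,1} = 0
G(25) = mex{0,0,0} = 1
G(26) = mex{1,1,1} = 0
G(27) = mex{0,0,0} = 1
G(28) = mex{1,1,1} = 0

0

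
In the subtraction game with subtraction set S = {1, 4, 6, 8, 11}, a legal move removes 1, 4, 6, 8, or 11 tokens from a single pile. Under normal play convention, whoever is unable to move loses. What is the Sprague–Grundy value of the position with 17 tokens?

n :  0  1  2  3  4  5  6  7  8  9 10 11 12 13 14 15 16 17
G :  0  1  0  1  2  0  1  0  1  2  3  2  0  1  0  1  2  0

0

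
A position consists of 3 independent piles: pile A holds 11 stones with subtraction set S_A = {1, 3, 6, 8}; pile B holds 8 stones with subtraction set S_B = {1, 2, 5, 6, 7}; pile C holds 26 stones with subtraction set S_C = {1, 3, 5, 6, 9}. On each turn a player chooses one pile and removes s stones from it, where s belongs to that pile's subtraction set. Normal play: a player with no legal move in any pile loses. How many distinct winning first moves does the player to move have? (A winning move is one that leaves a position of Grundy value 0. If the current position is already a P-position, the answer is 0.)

Pile A, S = {1, 3, 6, 8}:
G(0) = 0
G(1) = mex{0} = 1
G(2) = mex{1} = 0
G(3) = mex{0,0} = 1
G(4) = mex{1,1} = 0
G(5) = mex{0,0} = 1
G(6) = mex{1,1,0} = 2
G(7) = mex{2,0,1} = 3
G(8) = mex{3,1,0,0} = 2
G(9) = mex{2,2,1,1} = 0
G(10) = mex{0,3,0,0} = 1
G(11) = mex{1,2,1,1} = 0
G_A(11) = 0.
Pile B, S = {1, 2, 5, 6, 7}:
G(0) = 0
G(1) = mex{0} = 1
G(2) = mex{1,0} = 2
G(3) = mex{2,1} = 0
G(4) = mex{0,2} = 1
G(5) = mex{1,0,0} = 2
G(6) = mex{2,1,1,0} = 3
G(7) = mex{3,2,2,1,0} = 4
G(8) = mex{4,3,0,2,1} = 5
G_B(8) = 5.
Pile C, S = {1, 3, 5, 6, 9}:
n :  0  1  2  3  4  5  6  7  8  9 10 11 12 13 14 15 16 17 18 19 20 21 22 23 24 25 26
G :  0  1  0  1  0  1  2  3  2  3  2  3  0  1  0  1  0  1  2  3  2  3  2  3  0  1  0
G_C(26) = 0.
Combined Grundy value = 0 ⊕ 5 ⊕ 0 = 5.
A winning move leaves total XOR = 0, i.e. changes one component's Grundy value g to g ⊕ X where X is the current total.
Pile A: need g' = 0⊕5 = 5. Options: 11−1→G=1, 11−3→G=2, 11−6→G=1, 11−8→G=1. Hits: 0.
Pile B: need g' = 5⊕5 = 0. Options: 8−1→G=4, 8−2→G=3, 8−5→G=0, 8−6→G=2, 8−7→G=1. Hits: 1.
Pile C: need g' = 0⊕5 = 5. Options: 26−1→G=1, 26−3→G=3, 26−5→G=3, 26−6→G=2, 26−9→G=1. Hits: 0.

1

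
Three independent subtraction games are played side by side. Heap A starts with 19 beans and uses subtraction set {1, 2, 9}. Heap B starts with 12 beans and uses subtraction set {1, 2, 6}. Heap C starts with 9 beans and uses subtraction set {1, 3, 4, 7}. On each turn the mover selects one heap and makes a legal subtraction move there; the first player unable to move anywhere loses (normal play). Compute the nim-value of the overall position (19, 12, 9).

0

Heap A, S = {1, 2, 9}:
n :  0  1  2  3  4  5  6  7  8  9 10 11 12 13 14 15 16 17 18 19
G :  0  1  2  0  1  2  0  1  2  3  0  1  2  0  1  2  0  1  2  3
G_A(19) = 3.
Heap B, S = {1, 2, 6}:
n :  0  1  2  3  4  5  6  7  8  9 10 11 12
G :  0  1  2  0  1  2  3  0  1  2  0  1  2
G_B(12) = 2.
Heap C, S = {1, 3, 4, 7}:
n : 0 1 2 3 4 5 6 7 8 9
G : 0 1 0 1 2 3 2 3 0 1
G_C(9) = 1.
Combined Grundy value = 3 ⊕ 2 ⊕ 1 = 0.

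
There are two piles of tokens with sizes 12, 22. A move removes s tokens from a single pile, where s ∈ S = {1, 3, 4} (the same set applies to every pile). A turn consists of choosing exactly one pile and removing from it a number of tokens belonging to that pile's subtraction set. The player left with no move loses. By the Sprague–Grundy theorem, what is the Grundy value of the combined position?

All piles use S = {1, 3, 4}:
G(0) = 0
G(1) = mex{0} = 1
G(2) = mex{1} = 0
G(3) = mex{0,0} = 1
G(4) = mex{1,1,0} = 2
G(5) = mex{2,0,1} = 3
G(6) = mex{3,1,0} = 2
G(7) = mex{2,2,1} = 0
G(8) = mex{0,3,2} = 1
G(9) = mex{1,2,3} = 0
G(10) = mex{0,0,2} = 1
G(11) = mex{1,1,0} = 2
G(12) = mex{2,0,1} = 3
G(13) = mex{3,1,0} = 2
G(14) = mex{2,2,1} = 0
G(15) = mex{0,3,2} = 1
G(16) = mex{1,2,3} = 0
G(17) = mex{0,0,2} = 1
G(18) = mex{1,1,0} = 2
G(19) = mex{2,0,1} = 3
G(20) = mex{3,1,0} = 2
G(21) = mex{2,2,1} = 0
G(22) = mex{0,3,2} = 1
Pile A: G(12) = 3.
Pile B: G(22) = 1.
Combined Grundy value = 3 ⊕ 1 = 2.

2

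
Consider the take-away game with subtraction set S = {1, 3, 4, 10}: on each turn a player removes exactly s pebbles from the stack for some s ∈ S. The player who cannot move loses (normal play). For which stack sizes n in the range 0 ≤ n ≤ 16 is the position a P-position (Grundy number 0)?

0, 2, 7, 9, 14, 16

n :  0  1  2  3  4  5  6  7  8  9 10 11 12 13 14 15 16
G :  0  1  0  1  2  3  2  0  1  0  1  2  3  2  0  1  0
P-positions are exactly the n with G(n) = 0.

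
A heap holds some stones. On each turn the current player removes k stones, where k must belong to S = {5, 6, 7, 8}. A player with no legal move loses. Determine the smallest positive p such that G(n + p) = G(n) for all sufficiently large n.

G(0) = 0
G(1) = mex{} = 0
G(2) = mex{} = 0
G(3) = mex{} = 0
G(4) = mex{} = 0
G(5) = mex{0} = 1
G(6) = mex{0,0} = 1
G(7) = mex{0,0,0} = 1
G(8) = mex{0,0,0,0} = 1
G(9) = mex{0,0,0,0} = 1
G(10) = mex{1,0,0,0} = 2
G(11) = mex{1,1,0,0} = 2
G(12) = mex{1,1,1,0} = 2
G(13) = mex{1,1,1,1} = 0
G(14) = mex{1,1,1,1} = 0
G(15) = mex{2,1,1,1} = 0
G(16) = mex{2,2,1,1} = 0
G(17) = mex{2,2,2,1} = 0
G(18) = mex{0,2,2,2} = 1
G(19) = mex{0,0,2,2} = 1
G(20) = mex{0,0,0,2} = 1
G(21) = mex{0,0,0,0} = 1
G(22) = mex{0,0,0,0} = 1
G(23) = mex{1,0,0,0} = 2
G(24) = mex{1,1,0,0} = 2
G(25) = mex{1,1,1,0} = 2
G(26) = mex{1,1,1,1} = 0
G(27) = mex{1,1,1,1} = 0
G(n+13) = G(n) holds for n = 0,…,7 (a full window of length max(S) = 8), so the sequence is purely periodic with period 13.

13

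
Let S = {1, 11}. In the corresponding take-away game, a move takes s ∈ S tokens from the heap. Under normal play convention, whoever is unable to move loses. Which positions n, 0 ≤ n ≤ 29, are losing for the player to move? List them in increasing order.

0, 2, 4, 6, 8, 10, 12, 14, 16, 18, 20, 22, 24, 26, 28

n :  0  1  2  3  4  5  6  7  8  9 10 11 12 13 14 15 16 17 18 19 20 21 22 23 24 25 26 27 28 29
G :  0  1  0  1  0  1  0  1  0  1  0  1  0  1  0  1  0  1  0  1  0  1  0  1  0  1  0  1  0  1
P-positions are exactly the n with G(n) = 0.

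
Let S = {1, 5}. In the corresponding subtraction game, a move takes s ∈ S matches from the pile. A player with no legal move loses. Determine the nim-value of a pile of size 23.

1

n :  0  1  2  3  4  5  6  7  8  9 10 11 12 13 14 15 16 17 18 19 20 21 22 23
G :  0  1  0  1  0  1  0  1  0  1  0  1  0  1  0  1  0  1  0  1  0  1  0  1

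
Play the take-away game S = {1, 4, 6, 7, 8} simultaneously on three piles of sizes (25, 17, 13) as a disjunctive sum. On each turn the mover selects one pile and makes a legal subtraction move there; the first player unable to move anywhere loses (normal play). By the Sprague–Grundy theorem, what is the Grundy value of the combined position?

All piles use S = {1, 4, 6, 7, 8}:
G(0) = 0
G(1) = mex{0} = 1
G(2) = mex{1} = 0
G(3) = mex{0} = 1
G(4) = mex{1,0} = 2
G(5) = mex{2,1} = 0
G(6) = mex{0,0,0} = 1
G(7) = mex{1,1,1,0} = 2
G(8) = mex{2,2,0,1,0} = 3
G(9) = mex{3,0,1,0,1} = 2
G(10) = mex{2,1,2,1,0} = 3
G(11) = mex{3,2,0,2,1} = 4
G(12) = mex{4,3,1,0,2} = 5
G(13) = mex{5,2,2,1,0} = 3
G(14) = mex{3,3,3,2,1} = 0
G(15) = mex{0,4,2,3,2} = 1
G(16) = mex{1,5,3,2,3} = 0
G(17) = mex{0,3,4,3,2} = 1
G(18) = mex{1,0,5,4,3} = 2
G(19) = mex{2,1,3,5,4} = 0
G(20) = mex{0,0,0,3,5} = 1
G(21) = mex{1,1,1,0,3} = 2
G(22) = mex{2,2,0,1,0} = 3
G(23) = mex{3,0,1,0,1} = 2
G(24) = mex{2,1,2,1,0} = 3
G(25) = mex{3,2,0,2,1} = 4
Pile A: G(25) = 4.
Pile B: G(17) = 1.
Pile C: G(13) = 3.
Combined Grundy value = 4 ⊕ 1 ⊕ 3 = 6.

6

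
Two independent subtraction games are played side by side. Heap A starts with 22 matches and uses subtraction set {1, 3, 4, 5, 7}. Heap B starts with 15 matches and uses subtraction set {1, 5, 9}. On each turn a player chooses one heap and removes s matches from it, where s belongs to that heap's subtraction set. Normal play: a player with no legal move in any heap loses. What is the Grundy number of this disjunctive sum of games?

3

Heap A, S = {1, 3, 4, 5, 7}:
n :  0  1  2  3  4  5  6  7  8  9 10 11 12 13 14 15 16 17 18 19 20 21 22
G :  0  1  0  1  2  3  2  3  0  1  0  1  2  3  2  3  0  1  0  1  2  3  2
G_A(22) = 2.
Heap B, S = {1, 5, 9}:
n :  0  1  2  3  4  5  6  7  8  9 10 11 12 13 14 15
G :  0  1  0  1  0  1  0  1  0  1  0  1  0  1  0  1
G_B(15) = 1.
Combined Grundy value = 2 ⊕ 1 = 3.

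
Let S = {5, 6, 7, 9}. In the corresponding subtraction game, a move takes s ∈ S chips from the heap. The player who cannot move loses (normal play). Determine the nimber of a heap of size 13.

2

n :  0  1  2  3  4  5  6  7  8  9 10 11 12 13
G :  0  0  0  0  0  1  1  1  1  1  2  2  2  2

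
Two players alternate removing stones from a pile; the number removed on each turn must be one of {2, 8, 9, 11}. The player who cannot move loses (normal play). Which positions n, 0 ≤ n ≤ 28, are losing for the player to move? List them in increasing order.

G(0) = 0
G(1) = mex{} = 0
G(2) = mex{0} = 1
G(3) = mex{0} = 1
G(4) = mex{1} = 0
G(5) = mex{1} = 0
G(6) = mex{0} = 1
G(7) = mex{0} = 1
G(8) = mex{1,0} = 2
G(9) = mex{1,0,0} = 2
G(10) = mex{2,1,0} = 3
G(11) = mex{2,1,1,0} = 3
G(12) = mex{3,0,1,0} = 2
G(13) = mex{3,0,0,1} = 2
G(14) = mex{2,1,0,1} = 3
G(15) = mex{2,1,1,0} = 3
G(16) = mex{3,2,1,0} = 4
G(17) = mex{3,2,2,1} = 0
G(18) = mex{4,3,2,1} = 0
G(19) = mex{0,3,3,2} = 1
G(20) = mex{0,2,3,2} = 1
G(21) = mex{1,2,2,3} = 0
G(22) = mex{1,3,2,3} = 0
G(23) = mex{0,3,3,2} = 1
G(24) = mex{0,4,3,2} = 1
G(25) = mex{1,0,4,3} = 2
G(26) = mex{1,0,0,3} = 2
G(27) = mex{2,1,0,4} = 3
G(28) = mex{2,1,1,0} = 3
P-positions are exactly the n with G(n) = 0.

0, 1, 4, 5, 17, 18, 21, 22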